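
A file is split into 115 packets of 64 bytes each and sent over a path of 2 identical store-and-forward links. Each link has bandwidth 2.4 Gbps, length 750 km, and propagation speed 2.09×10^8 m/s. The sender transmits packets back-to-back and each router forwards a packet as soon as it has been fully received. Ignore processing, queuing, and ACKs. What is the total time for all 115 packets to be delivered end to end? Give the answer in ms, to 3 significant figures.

7.20 ms

Per-hop transmission t_tx = L/R = 512/2400000000 = 0.000213333 ms.
Per-hop propagation t_prop = 750000/209000000 = 3.58852 ms.
Pipeline fill: first packet needs 2·t_tx to clear all hops; remaining 114 packets each add one t_tx.
Total = (2+115-1)·t_tx + 2·t_prop = 116·0.000213333 + 2·3.58852 = 7.20 ms.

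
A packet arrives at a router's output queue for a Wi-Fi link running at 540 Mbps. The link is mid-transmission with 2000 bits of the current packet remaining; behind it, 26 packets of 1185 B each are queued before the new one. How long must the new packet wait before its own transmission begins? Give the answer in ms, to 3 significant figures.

0.460 ms

Each queued packet: L/R = 9480/540000000 = 0.0175556 ms.
26 queued → 0.456444 ms.
Plus remaining 2000 bits of current packet: 0.0037037 ms.
Queuing delay = 0.460 ms.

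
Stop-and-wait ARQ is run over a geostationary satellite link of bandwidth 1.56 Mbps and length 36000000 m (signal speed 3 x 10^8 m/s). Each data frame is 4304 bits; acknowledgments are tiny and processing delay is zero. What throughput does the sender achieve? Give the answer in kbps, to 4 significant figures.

t_tx = L/R = 4304/1560000 = 0.00275897 s.
t_prop = 36000000/300000000 = 0.12 s; RTT = 0.24 s.
Cycle = t_tx + RTT = 0.242759 s.
Throughput = L / cycle = 4304 / 0.242759 = 17.73 kbps.

17.73 kbps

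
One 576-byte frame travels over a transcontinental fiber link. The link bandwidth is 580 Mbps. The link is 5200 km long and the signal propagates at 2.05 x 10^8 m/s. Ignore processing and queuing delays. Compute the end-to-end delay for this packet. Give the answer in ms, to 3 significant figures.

25.4 ms

L = 576 × 8 = 4608 bits.
Transmission delay = L/R = 4608 / 580000000 = 0.00794483 ms.
Propagation delay = d/s = 5200000 m / 2.05e+08 m/s = 25.3659 ms.
Total = 25.4 ms.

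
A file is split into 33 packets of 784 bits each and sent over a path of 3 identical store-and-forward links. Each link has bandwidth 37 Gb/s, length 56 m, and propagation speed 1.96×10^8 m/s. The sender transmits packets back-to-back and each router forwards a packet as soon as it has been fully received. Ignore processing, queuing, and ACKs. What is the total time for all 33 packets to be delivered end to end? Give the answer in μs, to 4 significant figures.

1.599 μs

Per-hop transmission t_tx = L/R = 784/37000000000 = 0.0211892 μs.
Per-hop propagation t_prop = 56/196000000 = 0.285714 μs.
Pipeline fill: first packet needs 3·t_tx to clear all hops; remaining 32 packets each add one t_tx.
Total = (3+33-1)·t_tx + 3·t_prop = 35·0.0211892 + 3·0.285714 = 1.599 μs.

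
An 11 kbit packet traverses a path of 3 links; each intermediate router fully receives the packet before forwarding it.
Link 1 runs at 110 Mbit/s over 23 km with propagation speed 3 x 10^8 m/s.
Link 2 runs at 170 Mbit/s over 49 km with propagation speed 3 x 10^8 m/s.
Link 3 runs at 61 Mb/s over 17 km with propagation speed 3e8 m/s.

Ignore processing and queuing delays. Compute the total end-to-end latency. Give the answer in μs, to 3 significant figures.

642 μs

L = 11000 bits.
Transmission delays (L/R per hop): 100, 64.7059, 180.328 μs; sum = 345.034 μs.
Propagation delays (d/s per hop): 76.6667, 163.333, 56.6667 μs; sum = 296.667 μs.
End-to-end = 642 μs.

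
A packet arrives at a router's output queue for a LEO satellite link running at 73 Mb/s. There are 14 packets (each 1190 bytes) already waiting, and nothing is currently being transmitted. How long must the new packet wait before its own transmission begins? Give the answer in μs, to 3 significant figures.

1830 μs

Each queued packet: L/R = 9520/73000000 = 130.411 μs.
14 queued → 1825.75 μs.
Queuing delay = 1830 μs.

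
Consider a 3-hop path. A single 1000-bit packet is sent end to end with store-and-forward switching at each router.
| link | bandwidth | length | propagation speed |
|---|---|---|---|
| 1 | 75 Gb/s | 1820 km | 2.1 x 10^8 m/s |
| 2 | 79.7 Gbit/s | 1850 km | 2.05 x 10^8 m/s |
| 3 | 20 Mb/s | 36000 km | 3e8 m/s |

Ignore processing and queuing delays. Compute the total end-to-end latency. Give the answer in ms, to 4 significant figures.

Transmission delays (L/R per hop): 1.33333e-05, 1.25471e-05, 0.05 ms; sum = 0.0500259 ms.
Propagation delays (d/s per hop): 8.66667, 9.02439, 120 ms; sum = 137.691 ms.
End-to-end = 137.7 ms.

137.7 ms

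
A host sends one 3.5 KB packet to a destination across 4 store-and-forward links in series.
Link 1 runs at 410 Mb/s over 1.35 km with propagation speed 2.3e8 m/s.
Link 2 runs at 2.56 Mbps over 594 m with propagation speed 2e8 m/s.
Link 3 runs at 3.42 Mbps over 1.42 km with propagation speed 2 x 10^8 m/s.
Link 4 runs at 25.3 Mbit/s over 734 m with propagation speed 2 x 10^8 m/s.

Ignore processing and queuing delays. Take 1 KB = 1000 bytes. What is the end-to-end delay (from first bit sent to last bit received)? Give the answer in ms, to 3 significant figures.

20.3 ms

L = 28000 bits.
Transmission delays (L/R per hop): 0.0682927, 10.9375, 8.18713, 1.10672 ms; sum = 20.2996 ms.
Propagation delays (d/s per hop): 0.00586957, 0.00297, 0.0071, 0.00367 ms; sum = 0.0196096 ms.
End-to-end = 20.3 ms.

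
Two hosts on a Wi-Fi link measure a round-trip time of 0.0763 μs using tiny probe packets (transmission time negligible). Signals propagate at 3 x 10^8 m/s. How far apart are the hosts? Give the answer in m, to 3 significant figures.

11.4 m

One-way propagation = RTT/2 = 0.03815 μs.
d = s × t = 300000000 × 3.815e-08 = 11.4 m.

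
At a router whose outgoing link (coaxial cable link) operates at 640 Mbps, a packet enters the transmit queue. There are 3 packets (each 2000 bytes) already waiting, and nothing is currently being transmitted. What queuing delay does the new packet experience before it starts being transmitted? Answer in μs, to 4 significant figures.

Each queued packet: L/R = 16000/640000000 = 25 μs.
3 queued → 75 μs.
Queuing delay = 75.00 μs.

75.00 μs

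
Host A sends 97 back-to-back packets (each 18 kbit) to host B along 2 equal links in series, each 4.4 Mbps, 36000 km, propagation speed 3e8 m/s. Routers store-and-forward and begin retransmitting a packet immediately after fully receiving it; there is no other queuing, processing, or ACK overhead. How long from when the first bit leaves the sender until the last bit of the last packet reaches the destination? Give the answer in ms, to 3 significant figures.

641 ms

Per-hop transmission t_tx = L/R = 18000/4400000 = 4.09091 ms.
Per-hop propagation t_prop = 36000000/300000000 = 120 ms.
Pipeline fill: first packet needs 2·t_tx to clear all hops; remaining 96 packets each add one t_tx.
Total = (2+97-1)·t_tx + 2·t_prop = 98·4.09091 + 2·120 = 641 ms.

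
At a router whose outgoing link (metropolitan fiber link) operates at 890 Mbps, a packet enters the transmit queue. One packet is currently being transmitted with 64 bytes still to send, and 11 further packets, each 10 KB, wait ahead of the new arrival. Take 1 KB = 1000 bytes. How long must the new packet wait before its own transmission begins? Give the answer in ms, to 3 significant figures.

Each queued packet: L/R = 80000/890000000 = 0.0898876 ms.
11 queued → 0.988764 ms.
Plus remaining 512 bits of current packet: 0.000575281 ms.
Queuing delay = 0.989 ms.

0.989 ms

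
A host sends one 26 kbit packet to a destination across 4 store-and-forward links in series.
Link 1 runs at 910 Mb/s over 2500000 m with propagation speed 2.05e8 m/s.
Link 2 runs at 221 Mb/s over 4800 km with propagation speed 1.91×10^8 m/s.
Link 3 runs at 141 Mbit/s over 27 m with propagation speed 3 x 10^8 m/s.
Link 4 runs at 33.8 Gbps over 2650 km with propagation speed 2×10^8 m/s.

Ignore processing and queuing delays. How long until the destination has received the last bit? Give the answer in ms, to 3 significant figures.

50.9 ms

L = 26000 bits.
Transmission delays (L/R per hop): 0.0285714, 0.117647, 0.184397, 0.000769231 ms; sum = 0.331385 ms.
Propagation delays (d/s per hop): 12.1951, 25.1309, 9e-05, 13.25 ms; sum = 50.5761 ms.
End-to-end = 50.9 ms.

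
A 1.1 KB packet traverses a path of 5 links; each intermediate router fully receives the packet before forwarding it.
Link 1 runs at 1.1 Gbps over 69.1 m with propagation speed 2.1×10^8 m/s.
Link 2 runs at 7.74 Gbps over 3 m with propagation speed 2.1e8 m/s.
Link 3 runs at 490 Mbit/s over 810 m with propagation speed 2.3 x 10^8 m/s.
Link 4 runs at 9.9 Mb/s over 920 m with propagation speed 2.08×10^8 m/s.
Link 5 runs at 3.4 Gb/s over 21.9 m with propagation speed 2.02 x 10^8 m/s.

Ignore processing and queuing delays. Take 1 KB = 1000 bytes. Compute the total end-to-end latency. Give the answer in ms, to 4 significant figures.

L = 8800 bits.
Transmission delays (L/R per hop): 0.008, 0.00113695, 0.0179592, 0.888889, 0.00258824 ms; sum = 0.918573 ms.
Propagation delays (d/s per hop): 0.000329048, 1.42857e-05, 0.00352174, 0.00442308, 0.000108416 ms; sum = 0.00839657 ms.
End-to-end = 0.9270 ms.

0.9270 ms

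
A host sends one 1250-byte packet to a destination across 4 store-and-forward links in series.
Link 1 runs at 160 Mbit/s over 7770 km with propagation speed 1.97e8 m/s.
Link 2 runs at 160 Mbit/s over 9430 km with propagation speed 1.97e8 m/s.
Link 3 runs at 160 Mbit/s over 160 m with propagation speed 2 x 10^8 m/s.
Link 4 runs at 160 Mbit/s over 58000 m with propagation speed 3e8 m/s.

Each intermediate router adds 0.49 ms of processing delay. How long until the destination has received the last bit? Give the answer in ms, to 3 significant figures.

89.2 ms

L = 1250 × 8 = 10000 bits.
Transmission delay per hop = L/R = 10000/160000000 = 0.0625 ms; 4 hops → 0.25 ms.
Propagation delays (d/s per hop): 39.4416, 47.868, 0.0008, 0.193333 ms; sum = 87.5038 ms.
Processing at 3 router(s): 3 × 0.49 ms = 1.47 ms.
End-to-end = 89.2 ms.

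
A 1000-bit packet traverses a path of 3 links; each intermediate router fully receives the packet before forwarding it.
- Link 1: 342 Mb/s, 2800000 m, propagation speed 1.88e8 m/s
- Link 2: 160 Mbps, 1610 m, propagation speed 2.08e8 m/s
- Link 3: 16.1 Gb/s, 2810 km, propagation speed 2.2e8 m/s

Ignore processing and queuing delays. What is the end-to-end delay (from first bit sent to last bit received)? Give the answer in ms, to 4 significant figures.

27.68 ms

Transmission delays (L/R per hop): 0.00292398, 0.00625, 6.21118e-05 ms; sum = 0.00923609 ms.
Propagation delays (d/s per hop): 14.8936, 0.00774038, 12.7727 ms; sum = 27.6741 ms.
End-to-end = 27.68 ms.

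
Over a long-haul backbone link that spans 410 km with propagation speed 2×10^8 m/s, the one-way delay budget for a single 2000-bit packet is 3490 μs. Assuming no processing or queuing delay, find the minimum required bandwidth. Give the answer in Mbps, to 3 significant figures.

1.39 Mbps

Propagation delay = 410000 / 200000000 = 2050 μs.
Transmission budget = 3490 − 2050 = 1440 μs.
R ≥ L / t_tx = 2000 bits / 0.00144 s = 1.39 Mbps.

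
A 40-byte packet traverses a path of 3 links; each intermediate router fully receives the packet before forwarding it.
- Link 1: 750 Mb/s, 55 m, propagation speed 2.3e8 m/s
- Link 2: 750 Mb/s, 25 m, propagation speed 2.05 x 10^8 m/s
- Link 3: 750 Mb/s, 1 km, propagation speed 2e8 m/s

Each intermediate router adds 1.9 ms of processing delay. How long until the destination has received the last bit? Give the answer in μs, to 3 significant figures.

3810 μs

L = 40 × 8 = 320 bits.
Transmission delay per hop = L/R = 320/750000000 = 0.426667 μs; 3 hops → 1.28 μs.
Propagation delays (d/s per hop): 0.23913, 0.121951, 5 μs; sum = 5.36108 μs.
Processing at 2 router(s): 2 × 1.9 ms = 3800 μs.
End-to-end = 3810 μs.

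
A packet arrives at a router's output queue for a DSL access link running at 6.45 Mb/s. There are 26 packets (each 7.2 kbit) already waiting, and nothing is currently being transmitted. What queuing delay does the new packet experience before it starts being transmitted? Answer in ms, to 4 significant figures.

29.02 ms

Each queued packet: L/R = 7200/6450000 = 1.11628 ms.
26 queued → 29.0233 ms.
Queuing delay = 29.02 ms.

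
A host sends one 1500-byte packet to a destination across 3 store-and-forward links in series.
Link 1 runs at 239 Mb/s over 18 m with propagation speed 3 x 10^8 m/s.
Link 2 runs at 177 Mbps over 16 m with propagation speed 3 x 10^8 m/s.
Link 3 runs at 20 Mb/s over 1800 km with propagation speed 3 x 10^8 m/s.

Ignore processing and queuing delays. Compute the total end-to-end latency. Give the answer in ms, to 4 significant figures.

L = 1500 × 8 = 12000 bits.
Transmission delays (L/R per hop): 0.0502092, 0.0677966, 0.6 ms; sum = 0.718006 ms.
Propagation delays (d/s per hop): 6e-05, 5.33333e-05, 6 ms; sum = 6.00011 ms.
End-to-end = 6.718 ms.

6.718 ms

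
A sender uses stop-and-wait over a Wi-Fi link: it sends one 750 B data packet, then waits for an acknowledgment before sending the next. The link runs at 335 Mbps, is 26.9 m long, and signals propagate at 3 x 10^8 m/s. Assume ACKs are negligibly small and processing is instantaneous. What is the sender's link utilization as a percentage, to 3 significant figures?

t_tx = L/R = 6000/335000000 = 1.79104e-05 s.
t_prop = 26.9/300000000 = 8.96667e-08 s; RTT = 1.79333e-07 s.
Cycle = t_tx + RTT = 1.80898e-05 s.
Utilization = t_tx / cycle = 1.79104e-05/1.80898e-05 = 99.0 %.

99.0 %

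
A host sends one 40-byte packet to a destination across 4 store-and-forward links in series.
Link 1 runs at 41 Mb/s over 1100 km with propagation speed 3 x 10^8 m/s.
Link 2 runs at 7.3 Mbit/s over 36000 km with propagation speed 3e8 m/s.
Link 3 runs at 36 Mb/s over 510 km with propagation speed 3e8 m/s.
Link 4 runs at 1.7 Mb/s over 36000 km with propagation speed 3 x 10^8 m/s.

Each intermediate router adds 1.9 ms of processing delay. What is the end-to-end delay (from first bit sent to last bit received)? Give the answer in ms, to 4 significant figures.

L = 40 × 8 = 320 bits.
Transmission delays (L/R per hop): 0.00780488, 0.0438356, 0.00888889, 0.188235 ms; sum = 0.248765 ms.
Propagation delays (d/s per hop): 3.66667, 120, 1.7, 120 ms; sum = 245.367 ms.
Processing at 3 router(s): 3 × 1.9 ms = 5.7 ms.
End-to-end = 251.3 ms.

251.3 ms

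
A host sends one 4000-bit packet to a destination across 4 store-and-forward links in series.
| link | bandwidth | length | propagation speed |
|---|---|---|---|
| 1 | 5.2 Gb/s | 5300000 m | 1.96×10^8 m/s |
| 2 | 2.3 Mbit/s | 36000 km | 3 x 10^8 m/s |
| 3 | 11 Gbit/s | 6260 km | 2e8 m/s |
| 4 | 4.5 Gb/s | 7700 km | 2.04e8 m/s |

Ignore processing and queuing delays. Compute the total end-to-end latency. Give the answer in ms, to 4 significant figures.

217.8 ms

Transmission delays (L/R per hop): 0.000769231, 1.73913, 0.000363636, 0.000888889 ms; sum = 1.74115 ms.
Propagation delays (d/s per hop): 27.0408, 120, 31.3, 37.7451 ms; sum = 216.086 ms.
End-to-end = 217.8 ms.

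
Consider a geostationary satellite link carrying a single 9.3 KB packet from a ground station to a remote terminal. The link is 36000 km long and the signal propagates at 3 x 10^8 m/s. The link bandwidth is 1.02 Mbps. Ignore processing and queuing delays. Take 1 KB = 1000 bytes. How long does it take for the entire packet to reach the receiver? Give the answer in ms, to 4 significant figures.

L = 74400 bits.
Transmission delay = L/R = 74400 / 1020000 = 72.9412 ms.
Propagation delay = d/s = 36000000 m / 300000000 m/s = 120 ms.
Total = 192.9 ms.

192.9 ms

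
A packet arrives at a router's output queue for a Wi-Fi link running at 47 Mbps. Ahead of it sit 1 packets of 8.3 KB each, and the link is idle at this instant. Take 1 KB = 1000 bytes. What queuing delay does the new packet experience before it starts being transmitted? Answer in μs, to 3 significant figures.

Each queued packet: L/R = 66400/47000000 = 1412.77 μs.
1 queued → 1412.77 μs.
Queuing delay = 1410 μs.

1410 μs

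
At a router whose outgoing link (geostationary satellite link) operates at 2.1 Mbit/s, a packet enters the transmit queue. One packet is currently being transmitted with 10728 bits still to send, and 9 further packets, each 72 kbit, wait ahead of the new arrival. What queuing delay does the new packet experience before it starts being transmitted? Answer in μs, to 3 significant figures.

314000 μs

Each queued packet: L/R = 72000/2100000 = 34285.7 μs.
9 queued → 308571 μs.
Plus remaining 10728 bits of current packet: 5108.57 μs.
Queuing delay = 314000 μs.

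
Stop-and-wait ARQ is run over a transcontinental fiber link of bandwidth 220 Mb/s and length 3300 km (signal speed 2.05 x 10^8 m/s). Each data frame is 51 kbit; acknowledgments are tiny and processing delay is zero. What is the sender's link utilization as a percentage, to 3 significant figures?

t_tx = L/R = 51000/220000000 = 0.000231818 s.
t_prop = 3300000/2.05e+08 = 0.0160976 s; RTT = 0.0321951 s.
Cycle = t_tx + RTT = 0.0324269 s.
Utilization = t_tx / cycle = 0.000231818/0.0324269 = 0.715 %.

0.715 %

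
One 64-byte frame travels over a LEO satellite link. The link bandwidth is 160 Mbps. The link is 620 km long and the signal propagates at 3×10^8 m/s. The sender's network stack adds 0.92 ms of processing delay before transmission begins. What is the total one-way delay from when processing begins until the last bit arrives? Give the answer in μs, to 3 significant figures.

2990 μs

L = 64 × 8 = 512 bits.
Transmission delay = L/R = 512 / 160000000 = 3.2 μs.
Propagation delay = d/s = 620000 m / 300000000 m/s = 2066.67 μs.
Plus processing delay 0.92 ms = 920 μs.
Total = 2990 μs.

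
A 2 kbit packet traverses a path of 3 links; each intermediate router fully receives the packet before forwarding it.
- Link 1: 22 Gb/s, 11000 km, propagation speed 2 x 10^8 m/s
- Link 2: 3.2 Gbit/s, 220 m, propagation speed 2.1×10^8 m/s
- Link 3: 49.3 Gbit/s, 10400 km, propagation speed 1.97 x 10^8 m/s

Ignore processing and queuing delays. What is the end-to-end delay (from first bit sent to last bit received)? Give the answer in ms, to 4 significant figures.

107.8 ms

L = 2000 bits.
Transmission delays (L/R per hop): 9.09091e-05, 0.000625, 4.0568e-05 ms; sum = 0.000756477 ms.
Propagation delays (d/s per hop): 55, 0.00104762, 52.7919 ms; sum = 107.793 ms.
End-to-end = 107.8 ms.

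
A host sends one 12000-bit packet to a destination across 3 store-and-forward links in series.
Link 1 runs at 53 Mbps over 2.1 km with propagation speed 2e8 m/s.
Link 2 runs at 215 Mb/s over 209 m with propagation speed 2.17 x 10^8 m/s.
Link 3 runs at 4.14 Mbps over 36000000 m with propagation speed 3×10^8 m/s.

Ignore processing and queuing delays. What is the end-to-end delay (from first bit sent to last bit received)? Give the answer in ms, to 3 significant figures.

Transmission delays (L/R per hop): 0.226415, 0.055814, 2.89855 ms; sum = 3.18078 ms.
Propagation delays (d/s per hop): 0.0105, 0.000963134, 120 ms; sum = 120.011 ms.
End-to-end = 123 ms.

123 ms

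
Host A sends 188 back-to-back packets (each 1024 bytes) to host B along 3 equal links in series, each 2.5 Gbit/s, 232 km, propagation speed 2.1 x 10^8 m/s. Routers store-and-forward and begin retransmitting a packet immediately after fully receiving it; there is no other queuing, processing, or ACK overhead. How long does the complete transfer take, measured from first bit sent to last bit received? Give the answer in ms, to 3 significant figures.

Per-hop transmission t_tx = L/R = 8192/2500000000 = 0.0032768 ms.
Per-hop propagation t_prop = 232000/210000000 = 1.10476 ms.
Pipeline fill: first packet needs 3·t_tx to clear all hops; remaining 187 packets each add one t_tx.
Total = (3+188-1)·t_tx + 3·t_prop = 190·0.0032768 + 3·1.10476 = 3.94 ms.

3.94 ms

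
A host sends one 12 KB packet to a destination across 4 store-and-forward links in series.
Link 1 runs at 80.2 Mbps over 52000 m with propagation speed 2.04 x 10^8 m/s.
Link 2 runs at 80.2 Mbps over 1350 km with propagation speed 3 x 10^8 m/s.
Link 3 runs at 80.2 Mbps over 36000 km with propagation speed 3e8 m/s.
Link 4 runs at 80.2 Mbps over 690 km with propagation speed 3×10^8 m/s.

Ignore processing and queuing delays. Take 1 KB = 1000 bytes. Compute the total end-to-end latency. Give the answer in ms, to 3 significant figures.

132 ms

L = 96000 bits.
Transmission delay per hop = L/R = 96000/80200000 = 1.19701 ms; 4 hops → 4.78803 ms.
Propagation delays (d/s per hop): 0.254902, 4.5, 120, 2.3 ms; sum = 127.055 ms.
End-to-end = 132 ms.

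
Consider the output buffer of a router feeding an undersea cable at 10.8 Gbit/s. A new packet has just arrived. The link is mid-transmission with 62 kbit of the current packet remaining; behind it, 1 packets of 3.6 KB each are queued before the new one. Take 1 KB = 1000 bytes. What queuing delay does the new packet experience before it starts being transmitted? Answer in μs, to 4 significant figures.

Each queued packet: L/R = 28800/10800000000 = 2.66667 μs.
1 queued → 2.66667 μs.
Plus remaining 62000 bits of current packet: 5.74074 μs.
Queuing delay = 8.407 μs.

8.407 μs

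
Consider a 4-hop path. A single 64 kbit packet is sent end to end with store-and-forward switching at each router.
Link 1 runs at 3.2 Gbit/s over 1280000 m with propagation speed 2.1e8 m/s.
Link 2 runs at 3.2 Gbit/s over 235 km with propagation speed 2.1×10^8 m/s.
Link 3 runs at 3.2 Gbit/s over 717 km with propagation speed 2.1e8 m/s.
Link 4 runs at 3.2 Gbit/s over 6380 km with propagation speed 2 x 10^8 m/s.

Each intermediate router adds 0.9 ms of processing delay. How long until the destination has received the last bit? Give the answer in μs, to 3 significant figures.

L = 64000 bits.
Transmission delay per hop = L/R = 64000/3200000000 = 20 μs; 4 hops → 80 μs.
Propagation delays (d/s per hop): 6095.24, 1119.05, 3414.29, 31900 μs; sum = 42528.6 μs.
Processing at 3 router(s): 3 × 0.9 ms = 2700 μs.
End-to-end = 45300 μs.

45300 μs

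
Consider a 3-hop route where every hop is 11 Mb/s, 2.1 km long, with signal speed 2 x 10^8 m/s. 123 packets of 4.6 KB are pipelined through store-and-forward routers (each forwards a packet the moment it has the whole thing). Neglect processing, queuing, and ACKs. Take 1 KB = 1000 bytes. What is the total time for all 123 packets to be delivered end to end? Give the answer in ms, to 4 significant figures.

418.2 ms

Per-hop transmission t_tx = L/R = 36800/11000000 = 3.34545 ms.
Per-hop propagation t_prop = 2100/200000000 = 0.0105 ms.
Pipeline fill: first packet needs 3·t_tx to clear all hops; remaining 122 packets each add one t_tx.
Total = (3+123-1)·t_tx + 3·t_prop = 125·3.34545 + 3·0.0105 = 418.2 ms.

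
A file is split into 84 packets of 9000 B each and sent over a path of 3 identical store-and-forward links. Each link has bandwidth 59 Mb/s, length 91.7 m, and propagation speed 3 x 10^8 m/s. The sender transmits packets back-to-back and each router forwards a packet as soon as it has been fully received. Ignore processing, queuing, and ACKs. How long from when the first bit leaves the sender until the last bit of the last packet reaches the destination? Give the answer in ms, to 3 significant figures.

Per-hop transmission t_tx = L/R = 72000/59000000 = 1.22034 ms.
Per-hop propagation t_prop = 91.7/300000000 = 0.000305667 ms.
Pipeline fill: first packet needs 3·t_tx to clear all hops; remaining 83 packets each add one t_tx.
Total = (3+84-1)·t_tx + 3·t_prop = 86·1.22034 + 3·0.000305667 = 105 ms.

105 ms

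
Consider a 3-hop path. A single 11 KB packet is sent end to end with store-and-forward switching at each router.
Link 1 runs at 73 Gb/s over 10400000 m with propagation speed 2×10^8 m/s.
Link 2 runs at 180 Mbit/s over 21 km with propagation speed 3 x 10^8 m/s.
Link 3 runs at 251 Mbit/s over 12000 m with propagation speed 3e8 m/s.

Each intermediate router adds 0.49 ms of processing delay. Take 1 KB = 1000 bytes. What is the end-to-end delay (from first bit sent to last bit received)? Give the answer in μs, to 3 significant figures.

53900 μs

L = 88000 bits.
Transmission delays (L/R per hop): 1.20548, 488.889, 350.598 μs; sum = 840.692 μs.
Propagation delays (d/s per hop): 52000, 70, 40 μs; sum = 52110 μs.
Processing at 2 router(s): 2 × 0.49 ms = 980 μs.
End-to-end = 53900 μs.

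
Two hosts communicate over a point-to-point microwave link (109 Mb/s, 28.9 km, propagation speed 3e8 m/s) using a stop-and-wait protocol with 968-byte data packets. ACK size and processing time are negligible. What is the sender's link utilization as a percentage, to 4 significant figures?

26.94 %

t_tx = L/R = 7744/109000000 = 7.10459e-05 s.
t_prop = 28900/300000000 = 9.63333e-05 s; RTT = 0.000192667 s.
Cycle = t_tx + RTT = 0.000263713 s.
Utilization = t_tx / cycle = 7.10459e-05/0.000263713 = 26.94 %.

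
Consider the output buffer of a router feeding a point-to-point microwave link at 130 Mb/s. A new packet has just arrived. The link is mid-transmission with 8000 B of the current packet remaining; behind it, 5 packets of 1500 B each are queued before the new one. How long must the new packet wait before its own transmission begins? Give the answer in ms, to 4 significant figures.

0.9538 ms

Each queued packet: L/R = 12000/130000000 = 0.0923077 ms.
5 queued → 0.461538 ms.
Plus remaining 64000 bits of current packet: 0.492308 ms.
Queuing delay = 0.9538 ms.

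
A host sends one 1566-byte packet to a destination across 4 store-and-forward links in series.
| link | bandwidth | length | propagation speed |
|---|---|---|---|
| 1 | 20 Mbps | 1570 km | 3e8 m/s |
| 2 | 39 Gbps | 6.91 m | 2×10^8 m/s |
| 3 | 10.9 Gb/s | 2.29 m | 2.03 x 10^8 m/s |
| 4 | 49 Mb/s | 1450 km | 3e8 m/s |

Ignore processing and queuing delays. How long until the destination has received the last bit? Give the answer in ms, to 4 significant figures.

L = 1566 × 8 = 12528 bits.
Transmission delays (L/R per hop): 0.6264, 0.000321231, 0.00114936, 0.255673 ms; sum = 0.883544 ms.
Propagation delays (d/s per hop): 5.23333, 3.455e-05, 1.12808e-05, 4.83333 ms; sum = 10.0667 ms.
End-to-end = 10.95 ms.

10.95 ms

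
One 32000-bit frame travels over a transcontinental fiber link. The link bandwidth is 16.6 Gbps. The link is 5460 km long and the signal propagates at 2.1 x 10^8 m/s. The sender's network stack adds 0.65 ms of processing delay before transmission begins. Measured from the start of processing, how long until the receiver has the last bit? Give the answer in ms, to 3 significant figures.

26.7 ms

Transmission delay = L/R = 32000 / 1.66e+10 = 0.00192771 ms.
Propagation delay = d/s = 5460000 m / 210000000 m/s = 26 ms.
Plus processing delay 0.65 ms = 0.65 ms.
Total = 26.7 ms.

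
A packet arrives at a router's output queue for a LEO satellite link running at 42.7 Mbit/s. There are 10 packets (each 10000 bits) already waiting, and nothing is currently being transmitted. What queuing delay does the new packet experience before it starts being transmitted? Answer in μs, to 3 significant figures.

2340 μs

Each queued packet: L/R = 10000/42700000 = 234.192 μs.
10 queued → 2341.92 μs.
Queuing delay = 2340 μs.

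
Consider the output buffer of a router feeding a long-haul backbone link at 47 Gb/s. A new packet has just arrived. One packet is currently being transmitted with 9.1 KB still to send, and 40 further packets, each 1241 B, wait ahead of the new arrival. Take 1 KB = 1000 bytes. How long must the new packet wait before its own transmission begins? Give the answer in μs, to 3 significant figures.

Each queued packet: L/R = 9928/47000000000 = 0.211234 μs.
40 queued → 8.44936 μs.
Plus remaining 72800 bits of current packet: 1.54894 μs.
Queuing delay = 10.0 μs.

10.0 μs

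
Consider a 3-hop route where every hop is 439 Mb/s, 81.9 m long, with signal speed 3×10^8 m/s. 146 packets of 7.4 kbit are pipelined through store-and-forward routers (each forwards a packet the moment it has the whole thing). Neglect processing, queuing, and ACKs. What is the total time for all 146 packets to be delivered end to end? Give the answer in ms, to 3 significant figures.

Per-hop transmission t_tx = L/R = 7400/439000000 = 0.0168565 ms.
Per-hop propagation t_prop = 81.9/300000000 = 0.000273 ms.
Pipeline fill: first packet needs 3·t_tx to clear all hops; remaining 145 packets each add one t_tx.
Total = (3+146-1)·t_tx + 3·t_prop = 148·0.0168565 + 3·0.000273 = 2.50 ms.

2.50 ms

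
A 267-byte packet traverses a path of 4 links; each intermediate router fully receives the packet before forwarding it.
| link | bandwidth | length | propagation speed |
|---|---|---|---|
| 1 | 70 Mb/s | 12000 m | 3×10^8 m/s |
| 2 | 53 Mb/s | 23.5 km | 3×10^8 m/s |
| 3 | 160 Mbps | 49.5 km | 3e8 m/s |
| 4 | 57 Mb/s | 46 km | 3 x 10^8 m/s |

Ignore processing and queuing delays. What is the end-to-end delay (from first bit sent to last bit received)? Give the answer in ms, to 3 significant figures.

0.558 ms

L = 267 × 8 = 2136 bits.
Transmission delays (L/R per hop): 0.0305143, 0.0403019, 0.01335, 0.0374737 ms; sum = 0.12164 ms.
Propagation delays (d/s per hop): 0.04, 0.0783333, 0.165, 0.153333 ms; sum = 0.436667 ms.
End-to-end = 0.558 ms.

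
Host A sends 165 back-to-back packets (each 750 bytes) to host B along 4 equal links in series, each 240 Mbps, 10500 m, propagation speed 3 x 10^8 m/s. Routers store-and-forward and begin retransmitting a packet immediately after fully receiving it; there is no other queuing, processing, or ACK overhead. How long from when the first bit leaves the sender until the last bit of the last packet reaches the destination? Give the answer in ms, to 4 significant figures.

4.340 ms

Per-hop transmission t_tx = L/R = 6000/240000000 = 0.025 ms.
Per-hop propagation t_prop = 10500/300000000 = 0.035 ms.
Pipeline fill: first packet needs 4·t_tx to clear all hops; remaining 164 packets each add one t_tx.
Total = (4+165-1)·t_tx + 4·t_prop = 168·0.025 + 4·0.035 = 4.340 ms.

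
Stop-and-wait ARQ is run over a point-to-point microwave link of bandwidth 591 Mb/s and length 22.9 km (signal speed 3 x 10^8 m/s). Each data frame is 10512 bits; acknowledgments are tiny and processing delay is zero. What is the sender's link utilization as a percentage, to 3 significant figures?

10.4 %

t_tx = L/R = 10512/591000000 = 1.77868e-05 s.
t_prop = 22900/300000000 = 7.63333e-05 s; RTT = 0.000152667 s.
Cycle = t_tx + RTT = 0.000170453 s.
Utilization = t_tx / cycle = 1.77868e-05/0.000170453 = 10.4 %.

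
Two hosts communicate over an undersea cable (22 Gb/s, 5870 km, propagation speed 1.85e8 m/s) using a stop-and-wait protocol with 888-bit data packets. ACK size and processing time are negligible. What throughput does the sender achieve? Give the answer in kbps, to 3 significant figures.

t_tx = L/R = 888/22000000000 = 4.03636e-08 s.
t_prop = 5870000/185000000 = 0.0317297 s; RTT = 0.0634595 s.
Cycle = t_tx + RTT = 0.0634595 s.
Throughput = L / cycle = 888 / 0.0634595 = 14.0 kbps.

14.0 kbps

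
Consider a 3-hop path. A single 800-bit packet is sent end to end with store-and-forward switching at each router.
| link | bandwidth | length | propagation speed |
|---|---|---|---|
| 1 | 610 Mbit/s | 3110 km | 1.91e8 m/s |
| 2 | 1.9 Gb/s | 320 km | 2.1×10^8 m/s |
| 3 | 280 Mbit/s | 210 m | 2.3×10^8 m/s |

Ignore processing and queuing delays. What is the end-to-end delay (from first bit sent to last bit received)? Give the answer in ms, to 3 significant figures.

17.8 ms

Transmission delays (L/R per hop): 0.00131148, 0.000421053, 0.00285714 ms; sum = 0.00458967 ms.
Propagation delays (d/s per hop): 16.2827, 1.52381, 0.000913043 ms; sum = 17.8074 ms.
End-to-end = 17.8 ms.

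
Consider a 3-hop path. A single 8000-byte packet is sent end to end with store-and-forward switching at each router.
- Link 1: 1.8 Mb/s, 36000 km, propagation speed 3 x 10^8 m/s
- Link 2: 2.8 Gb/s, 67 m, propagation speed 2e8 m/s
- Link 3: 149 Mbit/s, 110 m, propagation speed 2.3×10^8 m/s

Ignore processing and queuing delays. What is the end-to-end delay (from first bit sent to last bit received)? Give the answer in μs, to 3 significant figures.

L = 8000 × 8 = 64000 bits.
Transmission delays (L/R per hop): 35555.6, 22.8571, 429.53 μs; sum = 36007.9 μs.
Propagation delays (d/s per hop): 120000, 0.335, 0.478261 μs; sum = 120001 μs.
End-to-end = 156000 μs.

156000 μs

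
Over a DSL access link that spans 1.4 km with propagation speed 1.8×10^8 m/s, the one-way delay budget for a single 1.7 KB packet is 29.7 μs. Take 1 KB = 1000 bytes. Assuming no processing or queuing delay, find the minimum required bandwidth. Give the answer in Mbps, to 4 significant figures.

L = 13600 bits.
Propagation delay = 1400 / 180000000 = 7.77778 μs.
Transmission budget = 29.7 − 7.77778 = 21.9222 μs.
R ≥ L / t_tx = 13600 bits / 2.19222e-05 s = 620.4 Mbps.

620.4 Mbps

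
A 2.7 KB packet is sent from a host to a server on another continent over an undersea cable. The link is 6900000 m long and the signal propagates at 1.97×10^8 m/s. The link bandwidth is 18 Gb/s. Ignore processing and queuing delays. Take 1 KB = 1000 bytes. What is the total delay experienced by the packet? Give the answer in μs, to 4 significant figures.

35030 μs

L = 21600 bits.
Transmission delay = L/R = 21600 / 18000000000 = 1.2 μs.
Propagation delay = d/s = 6900000 m / 197000000 m/s = 35025.4 μs.
Total = 35030 μs.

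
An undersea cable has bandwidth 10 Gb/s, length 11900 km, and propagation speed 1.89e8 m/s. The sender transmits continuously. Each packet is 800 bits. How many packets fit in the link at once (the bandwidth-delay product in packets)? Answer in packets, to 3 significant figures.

787000 packets

Propagation delay = 11900000 / 189000000 = 0.062963 s.
BDP = R × t_prop = 10000000000 × 0.062963 = 629630000 bits.
In packets of 800 bits: 787000 packets.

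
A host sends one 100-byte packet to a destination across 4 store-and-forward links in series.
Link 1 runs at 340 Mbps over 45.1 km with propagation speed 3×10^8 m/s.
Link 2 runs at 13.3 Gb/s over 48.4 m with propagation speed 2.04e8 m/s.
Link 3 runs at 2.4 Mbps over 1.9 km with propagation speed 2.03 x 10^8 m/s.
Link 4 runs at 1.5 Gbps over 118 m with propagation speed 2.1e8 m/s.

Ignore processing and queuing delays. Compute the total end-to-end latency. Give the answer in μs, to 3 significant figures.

L = 100 × 8 = 800 bits.
Transmission delays (L/R per hop): 2.35294, 0.0601504, 333.333, 0.533333 μs; sum = 336.28 μs.
Propagation delays (d/s per hop): 150.333, 0.237255, 9.35961, 0.561905 μs; sum = 160.492 μs.
End-to-end = 497 μs.

497 μs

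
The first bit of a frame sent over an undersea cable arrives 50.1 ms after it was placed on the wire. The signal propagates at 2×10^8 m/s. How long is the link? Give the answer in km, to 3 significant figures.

d = s × t_prop = 200000000 × 0.0501 = 10000 km.

10000 km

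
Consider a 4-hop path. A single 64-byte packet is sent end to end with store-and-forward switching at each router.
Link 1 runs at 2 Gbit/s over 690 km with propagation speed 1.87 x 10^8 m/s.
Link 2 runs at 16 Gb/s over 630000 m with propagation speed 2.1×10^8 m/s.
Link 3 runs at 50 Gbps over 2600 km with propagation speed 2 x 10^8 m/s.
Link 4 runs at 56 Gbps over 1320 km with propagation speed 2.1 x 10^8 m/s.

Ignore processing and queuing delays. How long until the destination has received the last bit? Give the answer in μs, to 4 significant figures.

25980 μs

L = 64 × 8 = 512 bits.
Transmission delays (L/R per hop): 0.256, 0.032, 0.01024, 0.00914286 μs; sum = 0.307383 μs.
Propagation delays (d/s per hop): 3689.84, 3000, 13000, 6285.71 μs; sum = 25975.6 μs.
End-to-end = 25980 μs.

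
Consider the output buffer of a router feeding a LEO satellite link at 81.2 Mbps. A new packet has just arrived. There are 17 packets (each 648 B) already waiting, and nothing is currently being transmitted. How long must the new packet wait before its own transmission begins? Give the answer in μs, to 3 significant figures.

Each queued packet: L/R = 5184/81200000 = 63.8424 μs.
17 queued → 1085.32 μs.
Queuing delay = 1090 μs.

1090 μs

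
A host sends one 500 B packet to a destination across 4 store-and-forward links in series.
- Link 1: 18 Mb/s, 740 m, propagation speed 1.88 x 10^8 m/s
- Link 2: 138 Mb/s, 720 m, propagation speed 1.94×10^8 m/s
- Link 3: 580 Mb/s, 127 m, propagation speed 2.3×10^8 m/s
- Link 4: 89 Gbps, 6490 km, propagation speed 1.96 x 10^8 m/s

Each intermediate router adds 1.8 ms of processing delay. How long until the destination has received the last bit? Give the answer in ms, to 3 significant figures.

38.8 ms

L = 500 × 8 = 4000 bits.
Transmission delays (L/R per hop): 0.222222, 0.0289855, 0.00689655, 4.49438e-05 ms; sum = 0.258149 ms.
Propagation delays (d/s per hop): 0.00393617, 0.00371134, 0.000552174, 33.1122 ms; sum = 33.1204 ms.
Processing at 3 router(s): 3 × 1.8 ms = 5.4 ms.
End-to-end = 38.8 ms.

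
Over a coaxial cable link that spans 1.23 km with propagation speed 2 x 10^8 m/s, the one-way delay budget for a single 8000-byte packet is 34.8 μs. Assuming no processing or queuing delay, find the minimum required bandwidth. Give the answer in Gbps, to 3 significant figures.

2.23 Gbps

L = 64000 bits.
Propagation delay = 1230 / 200000000 = 6.15 μs.
Transmission budget = 34.8 − 6.15 = 28.65 μs.
R ≥ L / t_tx = 64000 bits / 2.865e-05 s = 2.23 Gbps.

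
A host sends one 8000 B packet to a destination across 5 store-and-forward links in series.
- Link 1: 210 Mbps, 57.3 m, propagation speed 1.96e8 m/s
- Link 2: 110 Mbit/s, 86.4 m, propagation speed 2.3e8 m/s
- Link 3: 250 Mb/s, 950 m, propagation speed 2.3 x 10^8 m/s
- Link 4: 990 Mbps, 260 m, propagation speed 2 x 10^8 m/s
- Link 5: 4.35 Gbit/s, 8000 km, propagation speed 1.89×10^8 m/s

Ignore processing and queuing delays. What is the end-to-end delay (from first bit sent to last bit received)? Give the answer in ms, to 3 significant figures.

L = 8000 × 8 = 64000 bits.
Transmission delays (L/R per hop): 0.304762, 0.581818, 0.256, 0.0646465, 0.0147126 ms; sum = 1.22194 ms.
Propagation delays (d/s per hop): 0.000292347, 0.000375652, 0.00413043, 0.0013, 42.328 ms; sum = 42.3341 ms.
End-to-end = 43.6 ms.

43.6 ms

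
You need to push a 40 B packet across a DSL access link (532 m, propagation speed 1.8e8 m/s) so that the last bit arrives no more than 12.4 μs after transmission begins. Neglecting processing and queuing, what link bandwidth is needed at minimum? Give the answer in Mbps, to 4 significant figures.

33.88 Mbps

L = 320 bits.
Propagation delay = 532 / 180000000 = 2.95556 μs.
Transmission budget = 12.4 − 2.95556 = 9.44444 μs.
R ≥ L / t_tx = 320 bits / 9.44444e-06 s = 33.88 Mbps.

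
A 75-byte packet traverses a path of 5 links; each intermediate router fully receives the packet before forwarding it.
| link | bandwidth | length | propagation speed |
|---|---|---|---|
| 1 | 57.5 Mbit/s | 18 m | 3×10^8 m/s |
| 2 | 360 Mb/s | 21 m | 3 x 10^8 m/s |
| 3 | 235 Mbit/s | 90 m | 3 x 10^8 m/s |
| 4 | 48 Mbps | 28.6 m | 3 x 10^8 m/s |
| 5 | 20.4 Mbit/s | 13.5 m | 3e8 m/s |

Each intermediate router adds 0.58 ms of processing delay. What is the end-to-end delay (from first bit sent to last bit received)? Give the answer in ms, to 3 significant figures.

2.38 ms

L = 75 × 8 = 600 bits.
Transmission delays (L/R per hop): 0.0104348, 0.00166667, 0.00255319, 0.0125, 0.0294118 ms; sum = 0.0565664 ms.
Propagation delays (d/s per hop): 6e-05, 7e-05, 0.0003, 9.53333e-05, 4.5e-05 ms; sum = 0.000570333 ms.
Processing at 4 router(s): 4 × 0.58 ms = 2.32 ms.
End-to-end = 2.38 ms.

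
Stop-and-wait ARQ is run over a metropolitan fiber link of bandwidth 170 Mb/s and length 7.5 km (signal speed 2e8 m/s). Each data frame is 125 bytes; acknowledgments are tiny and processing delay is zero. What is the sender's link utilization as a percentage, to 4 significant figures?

t_tx = L/R = 1000/170000000 = 5.88235e-06 s.
t_prop = 7500/200000000 = 3.75e-05 s; RTT = 7.5e-05 s.
Cycle = t_tx + RTT = 8.08824e-05 s.
Utilization = t_tx / cycle = 5.88235e-06/8.08824e-05 = 7.273 %.

7.273 %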